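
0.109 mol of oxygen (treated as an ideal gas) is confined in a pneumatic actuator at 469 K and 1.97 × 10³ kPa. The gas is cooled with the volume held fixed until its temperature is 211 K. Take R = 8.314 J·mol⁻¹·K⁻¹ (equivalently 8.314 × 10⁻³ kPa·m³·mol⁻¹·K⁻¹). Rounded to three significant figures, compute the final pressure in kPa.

From PV = nRT: V₁ = nRT₁/P₁ = 0.0002157 m³.
Isochoric, so P/T is constant: V₂ = V₁; P₂ = P₁·(T₂/T₁) = 886.3 kPa.

P₂ ≈ 886 kPa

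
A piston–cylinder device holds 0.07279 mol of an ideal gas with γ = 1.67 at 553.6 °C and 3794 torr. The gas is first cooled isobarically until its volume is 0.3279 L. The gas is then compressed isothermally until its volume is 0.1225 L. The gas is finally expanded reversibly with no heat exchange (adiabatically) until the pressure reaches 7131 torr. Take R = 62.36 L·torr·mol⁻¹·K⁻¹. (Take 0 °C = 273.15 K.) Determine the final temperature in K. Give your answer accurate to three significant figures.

Convert: T₁ = 826.8 K.
From PV = nRT: V₁ = nRT₁/P₁ = 0.9891 L.
P constant ⇒ V ∝ T: P₂ = P₁; T₂ = T₁·(V₂/V₁) = 274.1 K.
T constant ⇒ Boyle's law P V = const: T₃ = T₂; P₃ = P₂·(V₂/V₃) = 1.016e+04 torr.
Adiabatic (γ = 1.67), T V^(γ−1) and P V^γ constant: T₄ = T₃·(P₄/P₃)^((γ−1)/γ) = 237.8 K; V₄ = V₃·(P₃/P₄)^(1/γ) = 0.1514 L.

T₄ ≈ 238 K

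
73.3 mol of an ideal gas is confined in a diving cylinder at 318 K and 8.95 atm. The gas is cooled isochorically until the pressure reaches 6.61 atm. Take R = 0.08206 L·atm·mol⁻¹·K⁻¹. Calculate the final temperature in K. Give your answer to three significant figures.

T₂ ≈ 235 K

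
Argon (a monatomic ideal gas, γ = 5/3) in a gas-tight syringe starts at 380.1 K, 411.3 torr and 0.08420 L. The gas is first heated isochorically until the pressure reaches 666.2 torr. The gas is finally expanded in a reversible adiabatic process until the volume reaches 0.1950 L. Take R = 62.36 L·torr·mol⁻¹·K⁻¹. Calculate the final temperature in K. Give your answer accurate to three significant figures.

T₃ ≈ 352 K

Isochoric, so P/T is constant: V₂ = V₁; T₂ = T₁·(P₂/P₁) = 615.7 K.
Reversible adiabatic, γ = 5/3: T₃ = T₂·(V₂/V₃)^(γ−1) = 351.7 K; P₃ = P₂·(V₂/V₃)^γ = 164.3 torr.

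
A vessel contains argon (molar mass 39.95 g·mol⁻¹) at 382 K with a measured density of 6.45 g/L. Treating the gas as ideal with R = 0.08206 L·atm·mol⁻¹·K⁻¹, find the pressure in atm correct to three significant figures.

ρ = PM/(RT) ⇒ P = ρRT/M = (6.45 × 0.08206 × 382.0) / 39.95

P ≈ 5.06 atm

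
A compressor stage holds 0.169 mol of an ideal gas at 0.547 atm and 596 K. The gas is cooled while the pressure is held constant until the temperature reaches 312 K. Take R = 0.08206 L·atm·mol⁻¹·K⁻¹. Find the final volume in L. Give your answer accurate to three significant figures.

V₂ ≈ 7.91 L

From PV = nRT: V₁ = nRT₁/P₁ = 15.11 L.
Isobaric, so V/T is constant: P₂ = P₁; V₂ = V₁·(T₂/T₁) = 7.910 L.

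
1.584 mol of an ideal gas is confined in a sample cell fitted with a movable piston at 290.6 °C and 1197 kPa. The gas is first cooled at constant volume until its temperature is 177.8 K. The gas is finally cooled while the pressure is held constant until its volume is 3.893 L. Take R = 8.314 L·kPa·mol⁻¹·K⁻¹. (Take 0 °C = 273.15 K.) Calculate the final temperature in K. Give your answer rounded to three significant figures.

T₃ ≈ 112 K

Convert: T₁ = 563.8 K.
From PV = nRT: V₁ = nRT₁/P₁ = 6.202 L.
V constant ⇒ P ∝ T: V₂ = V₁; P₂ = P₁·(T₂/T₁) = 377.5 kPa.
P constant ⇒ V ∝ T: P₃ = P₂; T₃ = T₂·(V₃/V₂) = 111.6 K.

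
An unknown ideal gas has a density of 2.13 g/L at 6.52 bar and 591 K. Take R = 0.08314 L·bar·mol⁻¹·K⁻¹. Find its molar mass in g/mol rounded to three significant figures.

ρ = PM/(RT) ⇒ M = ρRT/P = (2.13 × 0.08314 × 591.0) / 6.52

M ≈ 16.1 g/mol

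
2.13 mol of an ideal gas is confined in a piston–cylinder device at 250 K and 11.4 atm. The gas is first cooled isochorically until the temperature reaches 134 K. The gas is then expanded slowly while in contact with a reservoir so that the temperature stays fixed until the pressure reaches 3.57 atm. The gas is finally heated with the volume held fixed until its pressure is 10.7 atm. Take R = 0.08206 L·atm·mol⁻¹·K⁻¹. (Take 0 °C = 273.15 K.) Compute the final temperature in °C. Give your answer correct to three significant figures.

T₄ ≈ 128 °C

From PV = nRT: V₁ = nRT₁/P₁ = 3.833 L.
V constant ⇒ P ∝ T: V₂ = V₁; P₂ = P₁·(T₂/T₁) = 6.110 atm.
T constant ⇒ Boyle's law P V = const: T₃ = T₂; V₃ = V₂·(P₂/P₃) = 6.561 L.
Isochoric, so P/T is constant: V₄ = V₃; T₄ = T₃·(P₄/P₃) = 401.6 K.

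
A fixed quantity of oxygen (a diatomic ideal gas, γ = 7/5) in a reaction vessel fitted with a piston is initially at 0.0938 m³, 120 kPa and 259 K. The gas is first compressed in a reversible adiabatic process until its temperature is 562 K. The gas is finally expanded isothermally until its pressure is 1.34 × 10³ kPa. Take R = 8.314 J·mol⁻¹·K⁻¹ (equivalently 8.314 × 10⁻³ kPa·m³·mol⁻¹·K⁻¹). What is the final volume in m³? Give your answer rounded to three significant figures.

V₃ ≈ 0.0182 m³

Reversible adiabatic, γ = 7/5: P₂ = P₁·(T₂/T₁)^(γ/(γ−1)) = 1806 kPa; V₂ = V₁·(T₁/T₂)^(1/(γ−1)) = 0.01352 m³.
T constant ⇒ Boyle's law P V = const: T₃ = T₂; V₃ = V₂·(P₂/P₃) = 0.01823 m³.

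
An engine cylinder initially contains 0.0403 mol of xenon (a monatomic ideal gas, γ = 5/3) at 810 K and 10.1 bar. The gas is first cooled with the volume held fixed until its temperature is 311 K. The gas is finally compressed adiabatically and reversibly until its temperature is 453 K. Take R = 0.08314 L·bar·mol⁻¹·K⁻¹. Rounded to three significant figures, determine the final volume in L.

V₃ ≈ 0.153 L

From PV = nRT: V₁ = nRT₁/P₁ = 0.2687 L.
Isochoric, so P/T is constant: V₂ = V₁; P₂ = P₁·(T₂/T₁) = 3.878 bar.
Reversible adiabatic, γ = 5/3: P₃ = P₂·(T₃/T₂)^(γ/(γ−1)) = 9.930 bar; V₃ = V₂·(T₂/T₃)^(1/(γ−1)) = 0.1529 L.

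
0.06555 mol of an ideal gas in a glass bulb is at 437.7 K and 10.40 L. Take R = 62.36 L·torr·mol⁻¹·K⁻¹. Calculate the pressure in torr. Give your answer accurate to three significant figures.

PV = nRT ⇒ P = nRT/V = (0.06555 × 62.36 × 437.7) / 10.40

P ≈ 172 torr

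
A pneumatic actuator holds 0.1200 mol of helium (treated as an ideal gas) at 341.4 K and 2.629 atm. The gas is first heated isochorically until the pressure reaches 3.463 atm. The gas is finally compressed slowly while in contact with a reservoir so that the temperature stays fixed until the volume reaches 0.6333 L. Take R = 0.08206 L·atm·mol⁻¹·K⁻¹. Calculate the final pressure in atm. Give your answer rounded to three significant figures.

P₃ ≈ 6.99 atm

From PV = nRT: V₁ = nRT₁/P₁ = 1.279 L.
V constant ⇒ P ∝ T: V₂ = V₁; T₂ = T₁·(P₂/P₁) = 449.7 K.
T constant ⇒ Boyle's law P V = const: T₃ = T₂; P₃ = P₂·(V₂/V₃) = 6.992 atm.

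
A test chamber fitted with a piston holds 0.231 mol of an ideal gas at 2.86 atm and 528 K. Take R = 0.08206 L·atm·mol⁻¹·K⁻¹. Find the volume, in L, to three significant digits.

PV = nRT ⇒ V = nRT/P = (0.231 × 0.08206 × 528) / 2.86

V ≈ 3.50 L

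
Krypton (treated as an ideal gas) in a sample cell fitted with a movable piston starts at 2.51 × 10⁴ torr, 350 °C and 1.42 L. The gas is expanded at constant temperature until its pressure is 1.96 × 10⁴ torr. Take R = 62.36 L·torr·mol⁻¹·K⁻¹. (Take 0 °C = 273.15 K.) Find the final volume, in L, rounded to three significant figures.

V₂ ≈ 1.82 L

Convert: T₁ = 623.1 K.
T constant ⇒ Boyle's law P V = const: T₂ = T₁; V₂ = V₁·(P₁/P₂) = 1.818 L.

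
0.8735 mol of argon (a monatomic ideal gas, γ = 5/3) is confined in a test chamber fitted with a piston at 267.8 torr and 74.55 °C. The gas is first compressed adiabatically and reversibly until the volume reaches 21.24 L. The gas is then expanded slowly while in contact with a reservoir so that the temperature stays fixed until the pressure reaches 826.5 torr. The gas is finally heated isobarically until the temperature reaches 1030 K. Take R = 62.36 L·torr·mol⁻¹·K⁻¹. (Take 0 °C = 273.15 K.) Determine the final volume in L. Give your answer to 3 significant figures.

V₄ ≈ 67.9 L

Convert: T₁ = 347.7 K.
From PV = nRT: V₁ = nRT₁/P₁ = 70.72 L.
Adiabatic (γ = 5/3), T V^(γ−1) and P V^γ constant: T₂ = T₁·(V₁/V₂)^(γ−1) = 775.3 K; P₂ = P₁·(V₁/V₂)^γ = 1988 torr.
Isothermal, so P V is constant: T₃ = T₂; V₃ = V₂·(P₂/P₃) = 51.10 L.
Isobaric, so V/T is constant: P₄ = P₃; V₄ = V₃·(T₄/T₃) = 67.88 L.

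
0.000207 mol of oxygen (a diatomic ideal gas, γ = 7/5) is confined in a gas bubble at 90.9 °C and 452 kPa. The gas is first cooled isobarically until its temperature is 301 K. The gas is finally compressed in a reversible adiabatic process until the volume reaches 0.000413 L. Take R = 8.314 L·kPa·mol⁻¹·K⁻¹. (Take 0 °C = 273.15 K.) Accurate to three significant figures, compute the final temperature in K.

T₃ ≈ 453 K

Convert: T₁ = 364.0 K.
From PV = nRT: V₁ = nRT₁/P₁ = 0.001386 L.
P constant ⇒ V ∝ T: P₂ = P₁; V₂ = V₁·(T₂/T₁) = 0.001146 L.
Reversible adiabatic, γ = 7/5: T₃ = T₂·(V₂/V₃)^(γ−1) = 452.8 K; P₃ = P₂·(V₂/V₃)^γ = 1887 kPa.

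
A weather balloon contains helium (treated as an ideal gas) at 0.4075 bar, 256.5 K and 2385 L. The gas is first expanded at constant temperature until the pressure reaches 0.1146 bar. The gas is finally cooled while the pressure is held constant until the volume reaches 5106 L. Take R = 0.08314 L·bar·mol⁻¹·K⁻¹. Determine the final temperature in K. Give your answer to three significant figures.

T₃ ≈ 154 K

Isothermal, so P V is constant: T₂ = T₁; V₂ = V₁·(P₁/P₂) = 8481 L.
P constant ⇒ V ∝ T: P₃ = P₂; T₃ = T₂·(V₃/V₂) = 154.4 K.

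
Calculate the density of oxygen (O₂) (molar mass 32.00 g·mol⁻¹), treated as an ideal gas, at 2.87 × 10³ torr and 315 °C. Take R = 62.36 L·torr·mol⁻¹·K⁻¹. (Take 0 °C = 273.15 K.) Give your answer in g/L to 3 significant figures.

ρ ≈ 2.50 g/L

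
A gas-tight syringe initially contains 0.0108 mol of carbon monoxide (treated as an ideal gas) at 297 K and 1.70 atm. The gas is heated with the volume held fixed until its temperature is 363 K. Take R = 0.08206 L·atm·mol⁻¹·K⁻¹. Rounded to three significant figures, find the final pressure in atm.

P₂ ≈ 2.08 atm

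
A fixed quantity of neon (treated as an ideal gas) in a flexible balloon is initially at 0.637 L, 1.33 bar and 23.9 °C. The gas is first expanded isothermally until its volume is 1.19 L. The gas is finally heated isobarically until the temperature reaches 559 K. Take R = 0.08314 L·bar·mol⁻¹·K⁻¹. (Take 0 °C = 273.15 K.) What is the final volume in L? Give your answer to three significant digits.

V₃ ≈ 2.24 L

Convert: T₁ = 297.0 K.
Isothermal, so P V is constant: T₂ = T₁; P₂ = P₁·(V₁/V₂) = 0.7119 bar.
Isobaric, so V/T is constant: P₃ = P₂; V₃ = V₂·(T₃/T₂) = 2.239 L.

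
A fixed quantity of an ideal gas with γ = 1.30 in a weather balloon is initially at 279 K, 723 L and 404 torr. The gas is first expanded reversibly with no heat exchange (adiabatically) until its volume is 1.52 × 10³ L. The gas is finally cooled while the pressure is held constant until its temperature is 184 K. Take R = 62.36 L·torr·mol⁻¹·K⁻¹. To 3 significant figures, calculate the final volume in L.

Adiabatic (γ = 1.30), T V^(γ−1) and P V^γ constant: T₂ = T₁·(V₁/V₂)^(γ−1) = 223.3 K; P₂ = P₁·(V₁/V₂)^γ = 153.8 torr.
P constant ⇒ V ∝ T: P₃ = P₂; V₃ = V₂·(T₃/T₂) = 1253 L.

V₃ ≈ 1.25e+03 L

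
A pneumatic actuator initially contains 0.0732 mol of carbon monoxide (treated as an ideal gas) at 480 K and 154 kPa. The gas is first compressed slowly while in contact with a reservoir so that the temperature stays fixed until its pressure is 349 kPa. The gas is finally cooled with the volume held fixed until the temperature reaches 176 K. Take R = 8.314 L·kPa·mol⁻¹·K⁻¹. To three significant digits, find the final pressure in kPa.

From PV = nRT: V₁ = nRT₁/P₁ = 1.897 L.
Isothermal, so P V is constant: T₂ = T₁; V₂ = V₁·(P₁/P₂) = 0.8370 L.
V constant ⇒ P ∝ T: V₃ = V₂; P₃ = P₂·(T₃/T₂) = 128.0 kPa.

P₃ ≈ 128 kPa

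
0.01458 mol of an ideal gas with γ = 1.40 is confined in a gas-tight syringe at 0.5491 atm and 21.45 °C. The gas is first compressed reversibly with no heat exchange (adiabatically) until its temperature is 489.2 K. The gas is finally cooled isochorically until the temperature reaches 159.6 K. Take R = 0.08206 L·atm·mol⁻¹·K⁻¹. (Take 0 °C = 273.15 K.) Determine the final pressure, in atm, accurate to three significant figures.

Convert: T₁ = 294.6 K.
From PV = nRT: V₁ = nRT₁/P₁ = 0.6419 L.
Adiabatic (γ = 1.40), T V^(γ−1) and P V^γ constant: P₂ = P₁·(T₂/T₁)^(γ/(γ−1)) = 3.240 atm; V₂ = V₁·(T₁/T₂)^(1/(γ−1)) = 0.1806 L.
Isochoric, so P/T is constant: V₃ = V₂; P₃ = P₂·(T₃/T₂) = 1.057 atm.

P₃ ≈ 1.06 atm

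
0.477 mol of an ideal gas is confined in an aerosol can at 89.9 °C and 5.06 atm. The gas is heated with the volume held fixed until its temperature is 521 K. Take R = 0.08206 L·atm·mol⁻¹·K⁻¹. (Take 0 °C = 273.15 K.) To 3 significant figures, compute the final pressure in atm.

P₂ ≈ 7.26 atm

Convert: T₁ = 363.0 K.
From PV = nRT: V₁ = nRT₁/P₁ = 2.808 L.
Isochoric, so P/T is constant: V₂ = V₁; P₂ = P₁·(T₂/T₁) = 7.261 atm.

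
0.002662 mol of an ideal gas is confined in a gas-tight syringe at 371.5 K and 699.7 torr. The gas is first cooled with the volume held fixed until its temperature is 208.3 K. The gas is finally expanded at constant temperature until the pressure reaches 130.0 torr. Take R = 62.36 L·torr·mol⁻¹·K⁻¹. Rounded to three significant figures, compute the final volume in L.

V₃ ≈ 0.266 L

From PV = nRT: V₁ = nRT₁/P₁ = 0.08814 L.
Isochoric, so P/T is constant: V₂ = V₁; P₂ = P₁·(T₂/T₁) = 392.3 torr.
Isothermal, so P V is constant: T₃ = T₂; V₃ = V₂·(P₂/P₃) = 0.2660 L.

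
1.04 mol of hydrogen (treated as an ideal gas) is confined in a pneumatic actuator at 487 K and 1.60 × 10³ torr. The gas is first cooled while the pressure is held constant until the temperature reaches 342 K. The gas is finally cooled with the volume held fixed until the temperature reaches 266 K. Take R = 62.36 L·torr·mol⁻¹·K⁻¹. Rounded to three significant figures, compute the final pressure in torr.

P₃ ≈ 1.24e+03 torr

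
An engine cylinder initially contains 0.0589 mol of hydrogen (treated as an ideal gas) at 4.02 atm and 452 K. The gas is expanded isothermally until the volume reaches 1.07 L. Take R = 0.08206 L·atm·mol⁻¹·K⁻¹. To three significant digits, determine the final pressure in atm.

From PV = nRT: V₁ = nRT₁/P₁ = 0.5434 L.
Isothermal, so P V is constant: T₂ = T₁; P₂ = P₁·(V₁/V₂) = 2.042 atm.

P₂ ≈ 2.04 atm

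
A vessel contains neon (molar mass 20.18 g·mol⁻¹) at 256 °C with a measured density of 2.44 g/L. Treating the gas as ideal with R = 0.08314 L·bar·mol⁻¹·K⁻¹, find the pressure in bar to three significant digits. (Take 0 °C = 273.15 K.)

P ≈ 5.32 bar

ρ = PM/(RT) ⇒ P = ρRT/M = (2.44 × 0.08314 × 529.1) / 20.18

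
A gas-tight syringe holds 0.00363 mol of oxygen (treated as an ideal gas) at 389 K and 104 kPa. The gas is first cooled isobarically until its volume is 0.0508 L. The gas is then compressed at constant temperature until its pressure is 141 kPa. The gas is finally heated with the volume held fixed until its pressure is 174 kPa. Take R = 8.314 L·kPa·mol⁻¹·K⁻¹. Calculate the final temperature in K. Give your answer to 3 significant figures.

T₄ ≈ 216 K

From PV = nRT: V₁ = nRT₁/P₁ = 0.1129 L.
P constant ⇒ V ∝ T: P₂ = P₁; T₂ = T₁·(V₂/V₁) = 175.1 K.
T constant ⇒ Boyle's law P V = const: T₃ = T₂; V₃ = V₂·(P₂/P₃) = 0.03747 L.
Isochoric, so P/T is constant: V₄ = V₃; T₄ = T₃·(P₄/P₃) = 216.0 K.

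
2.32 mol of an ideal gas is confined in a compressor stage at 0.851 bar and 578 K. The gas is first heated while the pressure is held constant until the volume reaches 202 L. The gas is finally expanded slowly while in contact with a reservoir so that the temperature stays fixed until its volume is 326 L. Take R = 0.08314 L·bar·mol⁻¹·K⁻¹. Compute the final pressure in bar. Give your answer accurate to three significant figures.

P₃ ≈ 0.527 bar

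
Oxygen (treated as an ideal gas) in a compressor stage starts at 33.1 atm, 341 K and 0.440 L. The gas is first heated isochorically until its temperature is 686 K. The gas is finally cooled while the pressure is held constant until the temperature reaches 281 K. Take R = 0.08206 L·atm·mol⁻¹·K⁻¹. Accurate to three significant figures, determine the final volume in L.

V constant ⇒ P ∝ T: V₂ = V₁; P₂ = P₁·(T₂/T₁) = 66.59 atm.
P constant ⇒ V ∝ T: P₃ = P₂; V₃ = V₂·(T₃/T₂) = 0.1802 L.

V₃ ≈ 0.180 L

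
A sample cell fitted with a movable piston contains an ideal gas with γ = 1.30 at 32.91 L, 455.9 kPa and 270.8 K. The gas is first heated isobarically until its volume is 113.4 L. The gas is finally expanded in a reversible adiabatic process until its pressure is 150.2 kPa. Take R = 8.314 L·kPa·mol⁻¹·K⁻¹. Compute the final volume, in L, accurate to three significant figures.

Isobaric, so V/T is constant: P₂ = P₁; T₂ = T₁·(V₂/V₁) = 933.1 K.
Adiabatic (γ = 1.30), T V^(γ−1) and P V^γ constant: T₃ = T₂·(P₃/P₂)^((γ−1)/γ) = 722.2 K; V₃ = V₂·(P₂/P₃)^(1/γ) = 266.4 L.

V₃ ≈ 266 L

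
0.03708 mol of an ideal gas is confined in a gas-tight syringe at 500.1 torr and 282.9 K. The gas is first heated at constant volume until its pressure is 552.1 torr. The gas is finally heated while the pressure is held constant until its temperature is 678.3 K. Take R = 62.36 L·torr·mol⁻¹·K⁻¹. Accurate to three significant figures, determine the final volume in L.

V₃ ≈ 2.84 L

From PV = nRT: V₁ = nRT₁/P₁ = 1.308 L.
V constant ⇒ P ∝ T: V₂ = V₁; T₂ = T₁·(P₂/P₁) = 312.3 K.
Isobaric, so V/T is constant: P₃ = P₂; V₃ = V₂·(T₃/T₂) = 2.841 L.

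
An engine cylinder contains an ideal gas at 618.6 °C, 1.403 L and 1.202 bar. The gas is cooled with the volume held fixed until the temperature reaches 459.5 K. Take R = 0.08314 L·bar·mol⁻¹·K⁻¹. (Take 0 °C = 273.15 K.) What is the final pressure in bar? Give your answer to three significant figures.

P₂ ≈ 0.619 bar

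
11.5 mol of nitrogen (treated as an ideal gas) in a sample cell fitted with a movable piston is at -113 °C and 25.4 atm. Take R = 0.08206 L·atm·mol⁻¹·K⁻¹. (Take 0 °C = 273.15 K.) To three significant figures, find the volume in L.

Convert: T = 160.15 K.
PV = nRT ⇒ V = nRT/P = (11.5 × 0.08206 × 160.15) / 25.4

V ≈ 5.95 L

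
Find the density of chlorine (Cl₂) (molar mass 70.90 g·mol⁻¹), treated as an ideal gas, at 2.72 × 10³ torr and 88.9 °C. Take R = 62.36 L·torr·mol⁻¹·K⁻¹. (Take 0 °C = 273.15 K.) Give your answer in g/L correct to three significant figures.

ρ ≈ 8.54 g/L

ρ = PM/(RT) = (2.72e+03 × 70.90) / (62.36 × 362.0)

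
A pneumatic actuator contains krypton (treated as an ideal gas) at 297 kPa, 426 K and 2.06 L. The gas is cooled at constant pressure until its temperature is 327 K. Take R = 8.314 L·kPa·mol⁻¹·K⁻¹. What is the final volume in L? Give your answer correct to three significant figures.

Isobaric, so V/T is constant: P₂ = P₁; V₂ = V₁·(T₂/T₁) = 1.581 L.

V₂ ≈ 1.58 L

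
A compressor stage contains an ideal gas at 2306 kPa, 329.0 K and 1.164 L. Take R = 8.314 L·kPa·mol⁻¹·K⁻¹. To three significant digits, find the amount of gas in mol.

n ≈ 0.981 mol

PV = nRT ⇒ n = PV/(RT) = (2306 × 1.164) / (8.314 × 329.0)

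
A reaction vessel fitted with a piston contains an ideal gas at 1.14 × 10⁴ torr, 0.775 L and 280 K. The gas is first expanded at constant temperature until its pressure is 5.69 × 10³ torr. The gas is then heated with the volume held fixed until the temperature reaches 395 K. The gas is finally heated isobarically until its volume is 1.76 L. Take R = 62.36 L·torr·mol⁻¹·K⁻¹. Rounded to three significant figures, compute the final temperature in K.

T constant ⇒ Boyle's law P V = const: T₂ = T₁; V₂ = V₁·(P₁/P₂) = 1.553 L.
Isochoric, so P/T is constant: V₃ = V₂; P₃ = P₂·(T₃/T₂) = 8027 torr.
P constant ⇒ V ∝ T: P₄ = P₃; T₄ = T₃·(V₄/V₃) = 447.7 K.

T₄ ≈ 448 K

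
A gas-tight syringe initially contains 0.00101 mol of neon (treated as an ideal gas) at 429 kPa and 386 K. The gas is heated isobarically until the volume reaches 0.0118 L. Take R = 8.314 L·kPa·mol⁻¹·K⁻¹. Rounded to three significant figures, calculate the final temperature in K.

From PV = nRT: V₁ = nRT₁/P₁ = 0.007555 L.
Isobaric, so V/T is constant: P₂ = P₁; T₂ = T₁·(V₂/V₁) = 602.8 K.

T₂ ≈ 603 K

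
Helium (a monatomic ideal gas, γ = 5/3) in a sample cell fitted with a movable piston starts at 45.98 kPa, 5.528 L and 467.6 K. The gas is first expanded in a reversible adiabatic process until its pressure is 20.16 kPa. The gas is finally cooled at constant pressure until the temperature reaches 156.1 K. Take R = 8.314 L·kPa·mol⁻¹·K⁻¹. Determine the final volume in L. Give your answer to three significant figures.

Adiabatic (γ = 5/3), T V^(γ−1) and P V^γ constant: T₂ = T₁·(P₂/P₁)^((γ−1)/γ) = 336.2 K; V₂ = V₁·(P₁/P₂)^(1/γ) = 9.066 L.
Isobaric, so V/T is constant: P₃ = P₂; V₃ = V₂·(T₃/T₂) = 4.209 L.

V₃ ≈ 4.21 L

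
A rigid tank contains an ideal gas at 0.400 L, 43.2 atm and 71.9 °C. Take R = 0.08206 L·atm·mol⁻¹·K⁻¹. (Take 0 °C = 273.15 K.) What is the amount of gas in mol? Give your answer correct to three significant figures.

Convert: T = 345.05 K.
PV = nRT ⇒ n = PV/(RT) = (43.2 × 0.400) / (0.08206 × 345.05)

n ≈ 0.610 mol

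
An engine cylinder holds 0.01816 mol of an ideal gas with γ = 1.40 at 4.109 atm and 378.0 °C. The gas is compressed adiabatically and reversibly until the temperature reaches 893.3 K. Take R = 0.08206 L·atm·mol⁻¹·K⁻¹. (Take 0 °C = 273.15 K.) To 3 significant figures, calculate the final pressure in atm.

Convert: T₁ = 651.1 K.
From PV = nRT: V₁ = nRT₁/P₁ = 0.2362 L.
Adiabatic (γ = 1.40), T V^(γ−1) and P V^γ constant: P₂ = P₁·(T₂/T₁)^(γ/(γ−1)) = 12.43 atm; V₂ = V₁·(T₁/T₂)^(1/(γ−1)) = 0.1071 L.

P₂ ≈ 12.4 atm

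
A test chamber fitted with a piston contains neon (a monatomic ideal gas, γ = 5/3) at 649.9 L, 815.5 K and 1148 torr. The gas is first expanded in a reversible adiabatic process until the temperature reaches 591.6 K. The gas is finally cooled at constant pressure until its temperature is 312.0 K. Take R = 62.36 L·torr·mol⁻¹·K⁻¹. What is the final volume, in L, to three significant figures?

V₃ ≈ 555 L

Adiabatic (γ = 5/3), T V^(γ−1) and P V^γ constant: P₂ = P₁·(T₂/T₁)^(γ/(γ−1)) = 514.6 torr; V₂ = V₁·(T₁/T₂)^(1/(γ−1)) = 1052 L.
P constant ⇒ V ∝ T: P₃ = P₂; V₃ = V₂·(T₃/T₂) = 554.7 L.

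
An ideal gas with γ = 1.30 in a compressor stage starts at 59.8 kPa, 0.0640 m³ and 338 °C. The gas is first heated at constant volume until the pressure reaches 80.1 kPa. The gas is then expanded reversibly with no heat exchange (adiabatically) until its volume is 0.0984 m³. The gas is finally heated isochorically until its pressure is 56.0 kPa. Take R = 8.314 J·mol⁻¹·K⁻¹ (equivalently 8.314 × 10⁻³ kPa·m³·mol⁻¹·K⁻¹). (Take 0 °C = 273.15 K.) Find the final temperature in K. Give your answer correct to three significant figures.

T₄ ≈ 880 K

Convert: T₁ = 611.1 K.
V constant ⇒ P ∝ T: V₂ = V₁; T₂ = T₁·(P₂/P₁) = 818.6 K.
Reversible adiabatic, γ = 1.30: T₃ = T₂·(V₂/V₃)^(γ−1) = 719.5 K; P₃ = P₂·(V₂/V₃)^γ = 45.79 kPa.
Isochoric, so P/T is constant: V₄ = V₃; T₄ = T₃·(P₄/P₃) = 879.9 K.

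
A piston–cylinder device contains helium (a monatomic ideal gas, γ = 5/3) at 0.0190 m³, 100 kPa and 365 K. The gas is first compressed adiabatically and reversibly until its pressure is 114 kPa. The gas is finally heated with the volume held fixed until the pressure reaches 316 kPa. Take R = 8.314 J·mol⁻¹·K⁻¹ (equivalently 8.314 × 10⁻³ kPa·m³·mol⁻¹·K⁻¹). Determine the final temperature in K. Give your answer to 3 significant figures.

T₃ ≈ 1.07e+03 K

Adiabatic (γ = 5/3), T V^(γ−1) and P V^γ constant: T₂ = T₁·(P₂/P₁)^((γ−1)/γ) = 384.6 K; V₂ = V₁·(P₁/P₂)^(1/γ) = 0.01756 m³.
Isochoric, so P/T is constant: V₃ = V₂; T₃ = T₂·(P₃/P₂) = 1066 K.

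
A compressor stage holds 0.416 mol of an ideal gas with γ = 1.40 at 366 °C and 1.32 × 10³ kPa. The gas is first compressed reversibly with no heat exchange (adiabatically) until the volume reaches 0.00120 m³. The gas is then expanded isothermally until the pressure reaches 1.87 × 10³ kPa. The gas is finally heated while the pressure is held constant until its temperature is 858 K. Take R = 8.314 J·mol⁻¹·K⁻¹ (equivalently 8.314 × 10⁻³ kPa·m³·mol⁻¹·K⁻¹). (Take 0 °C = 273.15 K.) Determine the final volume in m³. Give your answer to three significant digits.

Convert: T₁ = 639.1 K.
From PV = nRT: V₁ = nRT₁/P₁ = 0.001675 m³.
Reversible adiabatic, γ = 1.40: T₂ = T₁·(V₁/V₂)^(γ−1) = 730.3 K; P₂ = P₁·(V₁/V₂)^γ = 2105 kPa.
Isothermal, so P V is constant: T₃ = T₂; V₃ = V₂·(P₂/P₃) = 0.001351 m³.
Isobaric, so V/T is constant: P₄ = P₃; V₄ = V₃·(T₄/T₃) = 0.001587 m³.

V₄ ≈ 0.00159 m³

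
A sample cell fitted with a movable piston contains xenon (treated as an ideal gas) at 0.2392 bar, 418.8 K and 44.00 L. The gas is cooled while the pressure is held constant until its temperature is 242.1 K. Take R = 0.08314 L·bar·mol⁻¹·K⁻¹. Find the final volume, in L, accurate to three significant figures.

P constant ⇒ V ∝ T: P₂ = P₁; V₂ = V₁·(T₂/T₁) = 25.44 L.

V₂ ≈ 25.4 L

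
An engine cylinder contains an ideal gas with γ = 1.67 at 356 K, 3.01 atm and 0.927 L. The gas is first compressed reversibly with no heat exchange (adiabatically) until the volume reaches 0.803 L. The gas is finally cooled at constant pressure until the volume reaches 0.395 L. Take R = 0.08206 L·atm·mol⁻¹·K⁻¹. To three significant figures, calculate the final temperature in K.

T₃ ≈ 193 K

Reversible adiabatic, γ = 1.67: T₂ = T₁·(V₁/V₂)^(γ−1) = 392.0 K; P₂ = P₁·(V₁/V₂)^γ = 3.826 atm.
Isobaric, so V/T is constant: P₃ = P₂; T₃ = T₂·(V₃/V₂) = 192.8 K.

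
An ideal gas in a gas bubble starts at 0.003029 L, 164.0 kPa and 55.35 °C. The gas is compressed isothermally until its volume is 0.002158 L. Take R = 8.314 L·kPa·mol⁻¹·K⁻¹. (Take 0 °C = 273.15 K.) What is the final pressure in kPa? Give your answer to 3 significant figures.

P₂ ≈ 230 kPa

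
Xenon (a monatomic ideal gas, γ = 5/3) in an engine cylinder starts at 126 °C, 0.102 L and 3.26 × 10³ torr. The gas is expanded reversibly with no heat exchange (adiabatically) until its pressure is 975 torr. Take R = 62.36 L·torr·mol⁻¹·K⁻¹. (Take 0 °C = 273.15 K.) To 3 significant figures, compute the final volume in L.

V₂ ≈ 0.210 L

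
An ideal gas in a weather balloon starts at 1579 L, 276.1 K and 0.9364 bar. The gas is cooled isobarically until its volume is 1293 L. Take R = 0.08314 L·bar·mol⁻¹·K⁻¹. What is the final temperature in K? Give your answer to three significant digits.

T₂ ≈ 226 K

P constant ⇒ V ∝ T: P₂ = P₁; T₂ = T₁·(V₂/V₁) = 226.1 K.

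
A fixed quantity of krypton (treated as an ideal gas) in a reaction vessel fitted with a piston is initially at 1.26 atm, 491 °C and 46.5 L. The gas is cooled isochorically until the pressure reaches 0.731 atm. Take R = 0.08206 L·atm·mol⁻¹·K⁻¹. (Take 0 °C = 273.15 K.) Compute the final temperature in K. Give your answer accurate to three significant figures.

T₂ ≈ 443 K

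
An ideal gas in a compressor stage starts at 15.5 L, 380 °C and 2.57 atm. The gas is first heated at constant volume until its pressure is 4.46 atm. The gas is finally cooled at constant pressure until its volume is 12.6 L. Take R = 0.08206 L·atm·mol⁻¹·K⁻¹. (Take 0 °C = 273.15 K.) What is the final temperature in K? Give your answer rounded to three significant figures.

Convert: T₁ = 653.1 K.
Isochoric, so P/T is constant: V₂ = V₁; T₂ = T₁·(P₂/P₁) = 1133 K.
P constant ⇒ V ∝ T: P₃ = P₂; T₃ = T₂·(V₃/V₂) = 921.4 K.

T₃ ≈ 921 K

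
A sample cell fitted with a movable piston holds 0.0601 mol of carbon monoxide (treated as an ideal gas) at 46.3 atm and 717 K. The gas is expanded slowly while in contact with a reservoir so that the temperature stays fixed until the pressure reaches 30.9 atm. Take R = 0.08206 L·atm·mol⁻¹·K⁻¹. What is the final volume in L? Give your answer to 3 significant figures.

From PV = nRT: V₁ = nRT₁/P₁ = 0.07637 L.
T constant ⇒ Boyle's law P V = const: T₂ = T₁; V₂ = V₁·(P₁/P₂) = 0.1144 L.

V₂ ≈ 0.114 L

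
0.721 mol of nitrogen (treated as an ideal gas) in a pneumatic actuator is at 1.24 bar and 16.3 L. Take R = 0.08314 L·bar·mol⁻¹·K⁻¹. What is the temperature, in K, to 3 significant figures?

T ≈ 337 K

PV = nRT ⇒ T = PV/(nR) = (1.24 × 16.3) / (0.721 × 0.08314)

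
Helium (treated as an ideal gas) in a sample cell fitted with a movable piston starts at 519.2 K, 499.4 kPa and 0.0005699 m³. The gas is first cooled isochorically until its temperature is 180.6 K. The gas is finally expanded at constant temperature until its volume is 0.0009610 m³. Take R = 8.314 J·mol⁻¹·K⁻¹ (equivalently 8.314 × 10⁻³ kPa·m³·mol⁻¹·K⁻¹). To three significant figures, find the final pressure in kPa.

Isochoric, so P/T is constant: V₂ = V₁; P₂ = P₁·(T₂/T₁) = 173.7 kPa.
Isothermal, so P V is constant: T₃ = T₂; P₃ = P₂·(V₂/V₃) = 103.0 kPa.

P₃ ≈ 103 kPa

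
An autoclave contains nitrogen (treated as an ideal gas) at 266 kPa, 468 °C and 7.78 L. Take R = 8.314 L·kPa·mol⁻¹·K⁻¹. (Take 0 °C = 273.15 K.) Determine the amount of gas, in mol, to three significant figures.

n ≈ 0.336 mol

Convert: T = 741.15 K.
PV = nRT ⇒ n = PV/(RT) = (266 × 7.78) / (8.314 × 741.15)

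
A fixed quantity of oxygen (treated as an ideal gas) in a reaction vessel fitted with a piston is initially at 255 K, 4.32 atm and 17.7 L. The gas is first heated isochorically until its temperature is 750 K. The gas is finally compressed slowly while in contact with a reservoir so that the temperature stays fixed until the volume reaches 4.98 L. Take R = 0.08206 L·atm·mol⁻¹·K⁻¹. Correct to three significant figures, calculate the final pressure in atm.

P₃ ≈ 45.2 atm

Isochoric, so P/T is constant: V₂ = V₁; P₂ = P₁·(T₂/T₁) = 12.71 atm.
Isothermal, so P V is constant: T₃ = T₂; P₃ = P₂·(V₂/V₃) = 45.16 atm.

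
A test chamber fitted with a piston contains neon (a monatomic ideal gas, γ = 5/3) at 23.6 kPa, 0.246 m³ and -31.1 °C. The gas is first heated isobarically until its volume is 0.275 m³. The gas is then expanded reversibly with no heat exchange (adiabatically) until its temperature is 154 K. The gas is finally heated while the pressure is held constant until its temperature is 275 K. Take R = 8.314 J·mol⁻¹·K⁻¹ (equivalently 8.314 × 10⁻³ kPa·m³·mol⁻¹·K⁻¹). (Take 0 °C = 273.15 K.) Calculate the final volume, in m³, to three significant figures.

Convert: T₁ = 242.0 K.
Isobaric, so V/T is constant: P₂ = P₁; T₂ = T₁·(V₂/V₁) = 270.6 K.
Adiabatic (γ = 5/3), T V^(γ−1) and P V^γ constant: P₃ = P₂·(T₃/T₂)^(γ/(γ−1)) = 5.767 kPa; V₃ = V₂·(T₂/T₃)^(1/(γ−1)) = 0.6405 m³.
Isobaric, so V/T is constant: P₄ = P₃; V₄ = V₃·(T₄/T₃) = 1.144 m³.

V₄ ≈ 1.14 m³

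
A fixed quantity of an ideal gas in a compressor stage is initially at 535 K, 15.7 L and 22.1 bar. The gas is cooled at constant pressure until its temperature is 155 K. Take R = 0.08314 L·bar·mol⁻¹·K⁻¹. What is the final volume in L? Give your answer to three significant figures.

P constant ⇒ V ∝ T: P₂ = P₁; V₂ = V₁·(T₂/T₁) = 4.549 L.

V₂ ≈ 4.55 L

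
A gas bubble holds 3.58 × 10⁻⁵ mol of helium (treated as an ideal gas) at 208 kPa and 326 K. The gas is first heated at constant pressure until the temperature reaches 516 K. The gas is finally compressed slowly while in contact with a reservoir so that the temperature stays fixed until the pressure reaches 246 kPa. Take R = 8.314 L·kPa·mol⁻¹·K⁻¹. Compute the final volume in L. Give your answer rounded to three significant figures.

From PV = nRT: V₁ = nRT₁/P₁ = 0.0004665 L.
P constant ⇒ V ∝ T: P₂ = P₁; V₂ = V₁·(T₂/T₁) = 0.0007384 L.
Isothermal, so P V is constant: T₃ = T₂; V₃ = V₂·(P₂/P₃) = 0.0006243 L.

V₃ ≈ 0.000624 L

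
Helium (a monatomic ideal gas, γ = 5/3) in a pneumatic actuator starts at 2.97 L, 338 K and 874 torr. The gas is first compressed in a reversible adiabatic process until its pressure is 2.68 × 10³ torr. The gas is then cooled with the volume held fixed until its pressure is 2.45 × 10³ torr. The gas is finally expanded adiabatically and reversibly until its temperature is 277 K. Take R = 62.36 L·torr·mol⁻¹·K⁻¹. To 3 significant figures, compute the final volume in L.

V₄ ≈ 3.50 L

Adiabatic (γ = 5/3), T V^(γ−1) and P V^γ constant: T₂ = T₁·(P₂/P₁)^((γ−1)/γ) = 529.1 K; V₂ = V₁·(P₁/P₂)^(1/γ) = 1.516 L.
Isochoric, so P/T is constant: V₃ = V₂; T₃ = T₂·(P₃/P₂) = 483.7 K.
Reversible adiabatic, γ = 5/3: P₄ = P₃·(T₄/T₃)^(γ/(γ−1)) = 608.0 torr; V₄ = V₃·(T₃/T₄)^(1/(γ−1)) = 3.499 L.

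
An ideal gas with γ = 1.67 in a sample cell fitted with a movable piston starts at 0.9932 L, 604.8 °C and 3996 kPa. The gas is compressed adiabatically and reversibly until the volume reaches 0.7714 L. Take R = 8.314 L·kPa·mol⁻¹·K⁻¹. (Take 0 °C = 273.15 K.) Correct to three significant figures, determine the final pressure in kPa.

P₂ ≈ 6.09e+03 kPa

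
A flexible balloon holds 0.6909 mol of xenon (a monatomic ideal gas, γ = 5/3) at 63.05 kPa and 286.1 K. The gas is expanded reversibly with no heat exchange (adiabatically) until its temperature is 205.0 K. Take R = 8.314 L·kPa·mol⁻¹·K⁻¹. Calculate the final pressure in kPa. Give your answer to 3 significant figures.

From PV = nRT: V₁ = nRT₁/P₁ = 26.07 L.
Reversible adiabatic, γ = 5/3: P₂ = P₁·(T₂/T₁)^(γ/(γ−1)) = 27.40 kPa; V₂ = V₁·(T₁/T₂)^(1/(γ−1)) = 42.97 L.

P₂ ≈ 27.4 kPa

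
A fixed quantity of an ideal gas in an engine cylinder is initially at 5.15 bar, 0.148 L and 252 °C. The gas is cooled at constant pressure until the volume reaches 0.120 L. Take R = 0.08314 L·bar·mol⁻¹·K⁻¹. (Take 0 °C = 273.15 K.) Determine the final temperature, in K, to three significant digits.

Convert: T₁ = 525.1 K.
P constant ⇒ V ∝ T: P₂ = P₁; T₂ = T₁·(V₂/V₁) = 425.8 K.

T₂ ≈ 426 K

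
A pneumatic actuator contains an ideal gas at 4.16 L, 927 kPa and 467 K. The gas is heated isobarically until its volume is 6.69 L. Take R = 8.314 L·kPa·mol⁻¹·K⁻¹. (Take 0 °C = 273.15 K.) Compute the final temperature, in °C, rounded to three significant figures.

T₂ ≈ 478 °C

P constant ⇒ V ∝ T: P₂ = P₁; T₂ = T₁·(V₂/V₁) = 751.0 K.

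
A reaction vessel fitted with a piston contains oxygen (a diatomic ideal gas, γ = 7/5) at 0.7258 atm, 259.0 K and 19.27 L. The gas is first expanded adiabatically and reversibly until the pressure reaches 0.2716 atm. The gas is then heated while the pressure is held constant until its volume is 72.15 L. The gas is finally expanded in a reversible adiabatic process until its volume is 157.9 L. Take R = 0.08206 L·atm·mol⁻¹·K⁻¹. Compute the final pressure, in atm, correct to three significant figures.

Adiabatic (γ = 7/5), T V^(γ−1) and P V^γ constant: T₂ = T₁·(P₂/P₁)^((γ−1)/γ) = 195.6 K; V₂ = V₁·(P₁/P₂)^(1/γ) = 38.89 L.
Isobaric, so V/T is constant: P₃ = P₂; T₃ = T₂·(V₃/V₂) = 362.9 K.
Reversible adiabatic, γ = 7/5: T₄ = T₃·(V₃/V₄)^(γ−1) = 265.3 K; P₄ = P₃·(V₃/V₄)^γ = 0.09072 atm.

P₄ ≈ 0.0907 atm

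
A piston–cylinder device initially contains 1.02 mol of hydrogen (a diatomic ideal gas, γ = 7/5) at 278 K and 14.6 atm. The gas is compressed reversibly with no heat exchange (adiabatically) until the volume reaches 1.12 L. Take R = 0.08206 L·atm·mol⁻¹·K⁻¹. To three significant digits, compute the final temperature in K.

From PV = nRT: V₁ = nRT₁/P₁ = 1.594 L.
Reversible adiabatic, γ = 7/5: T₂ = T₁·(V₁/V₂)^(γ−1) = 320.1 K; P₂ = P₁·(V₁/V₂)^γ = 23.92 atm.

T₂ ≈ 320 K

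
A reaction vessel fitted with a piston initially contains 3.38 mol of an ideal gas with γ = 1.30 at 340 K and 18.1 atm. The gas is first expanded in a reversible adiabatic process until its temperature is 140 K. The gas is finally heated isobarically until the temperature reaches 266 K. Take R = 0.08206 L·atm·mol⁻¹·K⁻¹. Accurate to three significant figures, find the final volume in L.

V₃ ≈ 191 L

From PV = nRT: V₁ = nRT₁/P₁ = 5.210 L.
Adiabatic (γ = 1.30), T V^(γ−1) and P V^γ constant: P₂ = P₁·(T₂/T₁)^(γ/(γ−1)) = 0.3871 atm; V₂ = V₁·(T₁/T₂)^(1/(γ−1)) = 100.3 L.
P constant ⇒ V ∝ T: P₃ = P₂; V₃ = V₂·(T₃/T₂) = 190.6 L.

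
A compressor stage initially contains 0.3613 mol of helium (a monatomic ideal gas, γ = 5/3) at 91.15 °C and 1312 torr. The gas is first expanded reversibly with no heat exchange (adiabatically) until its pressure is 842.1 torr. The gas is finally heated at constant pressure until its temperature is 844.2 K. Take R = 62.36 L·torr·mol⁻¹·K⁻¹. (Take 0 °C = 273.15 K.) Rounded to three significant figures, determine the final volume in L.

Convert: T₁ = 364.3 K.
From PV = nRT: V₁ = nRT₁/P₁ = 6.256 L.
Adiabatic (γ = 5/3), T V^(γ−1) and P V^γ constant: T₂ = T₁·(P₂/P₁)^((γ−1)/γ) = 305.1 K; V₂ = V₁·(P₁/P₂)^(1/γ) = 8.163 L.
Isobaric, so V/T is constant: P₃ = P₂; V₃ = V₂·(T₃/T₂) = 22.59 L.

V₃ ≈ 22.6 L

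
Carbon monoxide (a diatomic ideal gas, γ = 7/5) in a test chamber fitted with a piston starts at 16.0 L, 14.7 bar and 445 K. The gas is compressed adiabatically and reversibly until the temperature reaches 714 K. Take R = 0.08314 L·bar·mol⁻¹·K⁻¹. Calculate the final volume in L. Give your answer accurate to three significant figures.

V₂ ≈ 4.91 L

Adiabatic (γ = 7/5), T V^(γ−1) and P V^γ constant: P₂ = P₁·(T₂/T₁)^(γ/(γ−1)) = 76.91 bar; V₂ = V₁·(T₁/T₂)^(1/(γ−1)) = 4.907 L.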